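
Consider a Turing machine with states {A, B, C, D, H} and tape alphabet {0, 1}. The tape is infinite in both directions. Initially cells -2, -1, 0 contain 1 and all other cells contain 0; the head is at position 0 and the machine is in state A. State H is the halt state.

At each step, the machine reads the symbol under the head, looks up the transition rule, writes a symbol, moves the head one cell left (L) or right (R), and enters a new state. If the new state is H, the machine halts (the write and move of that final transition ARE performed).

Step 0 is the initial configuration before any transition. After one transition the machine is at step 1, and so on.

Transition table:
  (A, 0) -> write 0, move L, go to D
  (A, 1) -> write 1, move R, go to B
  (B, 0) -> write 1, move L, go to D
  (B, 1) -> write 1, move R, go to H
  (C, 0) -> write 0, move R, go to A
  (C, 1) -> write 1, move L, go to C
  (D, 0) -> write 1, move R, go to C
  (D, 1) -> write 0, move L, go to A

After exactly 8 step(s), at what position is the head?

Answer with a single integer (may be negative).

Step 1: in state A at pos 0, read 1 -> (A,1)->write 1,move R,goto B. Now: state=B, head=1, tape[-3..2]=011100 (head:     ^)
Step 2: in state B at pos 1, read 0 -> (B,0)->write 1,move L,goto D. Now: state=D, head=0, tape[-3..2]=011110 (head:    ^)
Step 3: in state D at pos 0, read 1 -> (D,1)->write 0,move L,goto A. Now: state=A, head=-1, tape[-3..2]=011010 (head:   ^)
Step 4: in state A at pos -1, read 1 -> (A,1)->write 1,move R,goto B. Now: state=B, head=0, tape[-3..2]=011010 (head:    ^)
Step 5: in state B at pos 0, read 0 -> (B,0)->write 1,move L,goto D. Now: state=D, head=-1, tape[-3..2]=011110 (head:   ^)
Step 6: in state D at pos -1, read 1 -> (D,1)->write 0,move L,goto A. Now: state=A, head=-2, tape[-3..2]=010110 (head:  ^)
Step 7: in state A at pos -2, read 1 -> (A,1)->write 1,move R,goto B. Now: state=B, head=-1, tape[-3..2]=010110 (head:   ^)
Step 8: in state B at pos -1, read 0 -> (B,0)->write 1,move L,goto D. Now: state=D, head=-2, tape[-3..2]=011110 (head:  ^)

Answer: -2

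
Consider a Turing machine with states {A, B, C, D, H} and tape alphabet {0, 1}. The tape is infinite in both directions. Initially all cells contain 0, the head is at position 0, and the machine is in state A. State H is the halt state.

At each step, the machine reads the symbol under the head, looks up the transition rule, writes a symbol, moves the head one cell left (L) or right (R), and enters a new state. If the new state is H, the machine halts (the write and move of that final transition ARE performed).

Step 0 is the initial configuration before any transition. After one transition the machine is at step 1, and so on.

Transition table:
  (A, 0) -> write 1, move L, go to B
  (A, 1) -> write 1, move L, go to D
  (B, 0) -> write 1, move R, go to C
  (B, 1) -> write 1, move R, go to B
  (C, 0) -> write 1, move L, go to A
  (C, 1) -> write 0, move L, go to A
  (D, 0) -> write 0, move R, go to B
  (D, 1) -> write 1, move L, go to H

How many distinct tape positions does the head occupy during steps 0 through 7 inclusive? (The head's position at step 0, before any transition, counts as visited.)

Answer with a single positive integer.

Answer: 4

Derivation:
Step 1: in state A at pos 0, read 0 -> (A,0)->write 1,move L,goto B. Now: state=B, head=-1, tape[-2..1]=0010 (head:  ^)
Step 2: in state B at pos -1, read 0 -> (B,0)->write 1,move R,goto C. Now: state=C, head=0, tape[-2..1]=0110 (head:   ^)
Step 3: in state C at pos 0, read 1 -> (C,1)->write 0,move L,goto A. Now: state=A, head=-1, tape[-2..1]=0100 (head:  ^)
Step 4: in state A at pos -1, read 1 -> (A,1)->write 1,move L,goto D. Now: state=D, head=-2, tape[-3..1]=00100 (head:  ^)
Step 5: in state D at pos -2, read 0 -> (D,0)->write 0,move R,goto B. Now: state=B, head=-1, tape[-3..1]=00100 (head:   ^)
Step 6: in state B at pos -1, read 1 -> (B,1)->write 1,move R,goto B. Now: state=B, head=0, tape[-3..1]=00100 (head:    ^)
Step 7: in state B at pos 0, read 0 -> (B,0)->write 1,move R,goto C. Now: state=C, head=1, tape[-3..2]=001100 (head:     ^)
Head positions at steps 0..7: starting at 0, distinct positions visited = {-2, -1, 0, 1} -> 4 position(s)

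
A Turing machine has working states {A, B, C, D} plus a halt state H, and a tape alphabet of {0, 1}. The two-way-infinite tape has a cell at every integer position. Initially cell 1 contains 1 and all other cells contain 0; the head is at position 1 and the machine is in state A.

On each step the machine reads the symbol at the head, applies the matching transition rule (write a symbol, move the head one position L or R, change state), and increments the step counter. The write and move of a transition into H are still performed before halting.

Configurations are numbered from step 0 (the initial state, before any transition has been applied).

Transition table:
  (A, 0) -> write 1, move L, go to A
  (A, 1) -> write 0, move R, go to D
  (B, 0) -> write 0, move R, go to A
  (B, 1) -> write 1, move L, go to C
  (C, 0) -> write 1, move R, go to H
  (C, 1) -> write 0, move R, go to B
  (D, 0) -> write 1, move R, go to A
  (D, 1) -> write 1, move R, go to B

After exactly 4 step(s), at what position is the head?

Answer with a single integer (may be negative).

Step 1: in state A at pos 1, read 1 -> (A,1)->write 0,move R,goto D. Now: state=D, head=2, tape[0..3]=0000 (head:   ^)
Step 2: in state D at pos 2, read 0 -> (D,0)->write 1,move R,goto A. Now: state=A, head=3, tape[0..4]=00100 (head:    ^)
Step 3: in state A at pos 3, read 0 -> (A,0)->write 1,move L,goto A. Now: state=A, head=2, tape[0..4]=00110 (head:   ^)
Step 4: in state A at pos 2, read 1 -> (A,1)->write 0,move R,goto D. Now: state=D, head=3, tape[0..4]=00010 (head:    ^)

Answer: 3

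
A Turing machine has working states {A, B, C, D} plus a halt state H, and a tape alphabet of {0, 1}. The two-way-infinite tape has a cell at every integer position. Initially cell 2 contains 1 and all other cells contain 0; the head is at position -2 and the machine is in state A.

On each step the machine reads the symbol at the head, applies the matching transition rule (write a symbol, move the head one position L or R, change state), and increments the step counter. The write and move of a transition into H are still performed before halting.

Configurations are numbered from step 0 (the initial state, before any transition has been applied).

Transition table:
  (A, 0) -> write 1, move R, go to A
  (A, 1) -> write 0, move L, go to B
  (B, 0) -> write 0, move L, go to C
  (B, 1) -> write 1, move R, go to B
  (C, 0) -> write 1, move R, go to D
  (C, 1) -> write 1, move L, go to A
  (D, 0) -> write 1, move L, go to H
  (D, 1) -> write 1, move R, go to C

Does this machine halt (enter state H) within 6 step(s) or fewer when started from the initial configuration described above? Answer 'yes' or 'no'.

Step 1: in state A at pos -2, read 0 -> (A,0)->write 1,move R,goto A. Now: state=A, head=-1, tape[-3..3]=0100010 (head:   ^)
Step 2: in state A at pos -1, read 0 -> (A,0)->write 1,move R,goto A. Now: state=A, head=0, tape[-3..3]=0110010 (head:    ^)
Step 3: in state A at pos 0, read 0 -> (A,0)->write 1,move R,goto A. Now: state=A, head=1, tape[-3..3]=0111010 (head:     ^)
Step 4: in state A at pos 1, read 0 -> (A,0)->write 1,move R,goto A. Now: state=A, head=2, tape[-3..3]=0111110 (head:      ^)
Step 5: in state A at pos 2, read 1 -> (A,1)->write 0,move L,goto B. Now: state=B, head=1, tape[-3..3]=0111100 (head:     ^)
Step 6: in state B at pos 1, read 1 -> (B,1)->write 1,move R,goto B. Now: state=B, head=2, tape[-3..3]=0111100 (head:      ^)
After 6 step(s): state = B (not H) -> not halted within 6 -> no

Answer: no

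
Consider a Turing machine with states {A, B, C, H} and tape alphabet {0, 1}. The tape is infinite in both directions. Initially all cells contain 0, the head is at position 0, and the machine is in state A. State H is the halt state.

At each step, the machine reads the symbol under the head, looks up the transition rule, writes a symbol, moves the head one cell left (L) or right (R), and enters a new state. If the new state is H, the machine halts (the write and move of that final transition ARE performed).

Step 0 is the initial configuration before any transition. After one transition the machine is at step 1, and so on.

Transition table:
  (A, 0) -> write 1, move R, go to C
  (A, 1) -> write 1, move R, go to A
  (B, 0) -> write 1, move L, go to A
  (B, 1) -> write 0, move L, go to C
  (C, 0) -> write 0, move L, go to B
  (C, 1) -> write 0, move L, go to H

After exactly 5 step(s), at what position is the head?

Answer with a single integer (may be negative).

Step 1: in state A at pos 0, read 0 -> (A,0)->write 1,move R,goto C. Now: state=C, head=1, tape[-1..2]=0100 (head:   ^)
Step 2: in state C at pos 1, read 0 -> (C,0)->write 0,move L,goto B. Now: state=B, head=0, tape[-1..2]=0100 (head:  ^)
Step 3: in state B at pos 0, read 1 -> (B,1)->write 0,move L,goto C. Now: state=C, head=-1, tape[-2..2]=00000 (head:  ^)
Step 4: in state C at pos -1, read 0 -> (C,0)->write 0,move L,goto B. Now: state=B, head=-2, tape[-3..2]=000000 (head:  ^)
Step 5: in state B at pos -2, read 0 -> (B,0)->write 1,move L,goto A. Now: state=A, head=-3, tape[-4..2]=0010000 (head:  ^)

Answer: -3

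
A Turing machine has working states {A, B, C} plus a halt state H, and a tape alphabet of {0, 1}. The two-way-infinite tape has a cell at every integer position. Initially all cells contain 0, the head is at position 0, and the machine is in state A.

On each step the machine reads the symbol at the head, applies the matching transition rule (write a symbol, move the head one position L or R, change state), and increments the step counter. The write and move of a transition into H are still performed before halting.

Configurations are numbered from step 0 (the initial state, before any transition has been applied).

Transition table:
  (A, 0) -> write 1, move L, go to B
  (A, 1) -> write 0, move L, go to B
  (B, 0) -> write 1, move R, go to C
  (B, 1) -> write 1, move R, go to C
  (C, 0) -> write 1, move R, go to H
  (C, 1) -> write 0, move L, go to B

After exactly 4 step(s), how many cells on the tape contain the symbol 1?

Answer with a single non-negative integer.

Step 1: in state A at pos 0, read 0 -> (A,0)->write 1,move L,goto B. Now: state=B, head=-1, tape[-2..1]=0010 (head:  ^)
Step 2: in state B at pos -1, read 0 -> (B,0)->write 1,move R,goto C. Now: state=C, head=0, tape[-2..1]=0110 (head:   ^)
Step 3: in state C at pos 0, read 1 -> (C,1)->write 0,move L,goto B. Now: state=B, head=-1, tape[-2..1]=0100 (head:  ^)
Step 4: in state B at pos -1, read 1 -> (B,1)->write 1,move R,goto C. Now: state=C, head=0, tape[-2..1]=0100 (head:   ^)
Cells containing 1 after step 4: {-1} -> 1 cell(s)

Answer: 1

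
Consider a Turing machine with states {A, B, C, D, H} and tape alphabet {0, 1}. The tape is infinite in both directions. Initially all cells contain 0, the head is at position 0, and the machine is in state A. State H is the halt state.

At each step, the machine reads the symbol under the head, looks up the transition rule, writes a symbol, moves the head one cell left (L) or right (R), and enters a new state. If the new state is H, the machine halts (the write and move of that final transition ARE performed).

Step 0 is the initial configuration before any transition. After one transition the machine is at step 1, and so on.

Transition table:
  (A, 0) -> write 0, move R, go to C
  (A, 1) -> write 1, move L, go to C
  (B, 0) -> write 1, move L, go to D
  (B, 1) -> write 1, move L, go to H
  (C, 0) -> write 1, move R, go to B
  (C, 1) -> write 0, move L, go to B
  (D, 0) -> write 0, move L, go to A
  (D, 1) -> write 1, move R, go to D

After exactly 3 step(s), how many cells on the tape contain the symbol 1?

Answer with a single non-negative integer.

Step 1: in state A at pos 0, read 0 -> (A,0)->write 0,move R,goto C. Now: state=C, head=1, tape[-1..2]=0000 (head:   ^)
Step 2: in state C at pos 1, read 0 -> (C,0)->write 1,move R,goto B. Now: state=B, head=2, tape[-1..3]=00100 (head:    ^)
Step 3: in state B at pos 2, read 0 -> (B,0)->write 1,move L,goto D. Now: state=D, head=1, tape[-1..3]=00110 (head:   ^)
Cells containing 1 after step 3: {1, 2} -> 2 cell(s)

Answer: 2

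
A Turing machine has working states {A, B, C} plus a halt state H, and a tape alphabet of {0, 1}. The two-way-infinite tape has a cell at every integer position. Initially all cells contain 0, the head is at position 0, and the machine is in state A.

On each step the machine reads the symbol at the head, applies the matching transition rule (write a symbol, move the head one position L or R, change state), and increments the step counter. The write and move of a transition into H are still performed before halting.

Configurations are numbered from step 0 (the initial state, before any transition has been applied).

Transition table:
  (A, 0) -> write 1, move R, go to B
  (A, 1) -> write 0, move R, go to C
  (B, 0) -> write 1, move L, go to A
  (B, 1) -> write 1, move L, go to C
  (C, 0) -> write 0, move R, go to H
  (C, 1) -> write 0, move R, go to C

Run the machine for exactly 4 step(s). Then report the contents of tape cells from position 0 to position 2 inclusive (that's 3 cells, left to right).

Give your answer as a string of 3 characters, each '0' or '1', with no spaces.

Answer: 000

Derivation:
Step 1: in state A at pos 0, read 0 -> (A,0)->write 1,move R,goto B. Now: state=B, head=1, tape[-1..2]=0100 (head:   ^)
Step 2: in state B at pos 1, read 0 -> (B,0)->write 1,move L,goto A. Now: state=A, head=0, tape[-1..2]=0110 (head:  ^)
Step 3: in state A at pos 0, read 1 -> (A,1)->write 0,move R,goto C. Now: state=C, head=1, tape[-1..2]=0010 (head:   ^)
Step 4: in state C at pos 1, read 1 -> (C,1)->write 0,move R,goto C. Now: state=C, head=2, tape[-1..3]=00000 (head:    ^)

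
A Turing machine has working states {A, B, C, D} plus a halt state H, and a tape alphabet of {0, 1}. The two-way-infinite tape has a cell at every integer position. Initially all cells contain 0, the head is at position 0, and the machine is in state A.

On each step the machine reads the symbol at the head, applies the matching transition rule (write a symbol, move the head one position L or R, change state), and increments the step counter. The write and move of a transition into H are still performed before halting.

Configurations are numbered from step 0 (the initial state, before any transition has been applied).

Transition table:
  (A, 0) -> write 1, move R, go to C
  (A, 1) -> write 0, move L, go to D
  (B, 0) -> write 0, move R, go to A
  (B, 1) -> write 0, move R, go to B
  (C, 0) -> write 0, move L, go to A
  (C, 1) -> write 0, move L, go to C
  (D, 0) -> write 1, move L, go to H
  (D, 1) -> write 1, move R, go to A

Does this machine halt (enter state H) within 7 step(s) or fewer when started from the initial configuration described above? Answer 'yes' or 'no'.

Answer: yes

Derivation:
Step 1: in state A at pos 0, read 0 -> (A,0)->write 1,move R,goto C. Now: state=C, head=1, tape[-1..2]=0100 (head:   ^)
Step 2: in state C at pos 1, read 0 -> (C,0)->write 0,move L,goto A. Now: state=A, head=0, tape[-1..2]=0100 (head:  ^)
Step 3: in state A at pos 0, read 1 -> (A,1)->write 0,move L,goto D. Now: state=D, head=-1, tape[-2..2]=00000 (head:  ^)
Step 4: in state D at pos -1, read 0 -> (D,0)->write 1,move L,goto H. Now: state=H, head=-2, tape[-3..2]=001000 (head:  ^)
State H reached at step 4; 4 <= 7 -> yes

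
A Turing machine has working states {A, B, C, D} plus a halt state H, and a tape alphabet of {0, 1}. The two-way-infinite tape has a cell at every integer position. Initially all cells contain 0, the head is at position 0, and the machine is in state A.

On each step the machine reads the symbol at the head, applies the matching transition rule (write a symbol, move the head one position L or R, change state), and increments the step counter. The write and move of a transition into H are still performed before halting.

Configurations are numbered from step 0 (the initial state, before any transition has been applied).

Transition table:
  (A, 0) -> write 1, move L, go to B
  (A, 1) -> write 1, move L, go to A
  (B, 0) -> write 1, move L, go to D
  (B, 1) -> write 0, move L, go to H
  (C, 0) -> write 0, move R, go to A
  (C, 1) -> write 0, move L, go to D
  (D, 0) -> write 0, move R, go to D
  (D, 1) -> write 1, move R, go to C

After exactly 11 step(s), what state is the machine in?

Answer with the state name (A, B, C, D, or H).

Step 1: in state A at pos 0, read 0 -> (A,0)->write 1,move L,goto B. Now: state=B, head=-1, tape[-2..1]=0010 (head:  ^)
Step 2: in state B at pos -1, read 0 -> (B,0)->write 1,move L,goto D. Now: state=D, head=-2, tape[-3..1]=00110 (head:  ^)
Step 3: in state D at pos -2, read 0 -> (D,0)->write 0,move R,goto D. Now: state=D, head=-1, tape[-3..1]=00110 (head:   ^)
Step 4: in state D at pos -1, read 1 -> (D,1)->write 1,move R,goto C. Now: state=C, head=0, tape[-3..1]=00110 (head:    ^)
Step 5: in state C at pos 0, read 1 -> (C,1)->write 0,move L,goto D. Now: state=D, head=-1, tape[-3..1]=00100 (head:   ^)
Step 6: in state D at pos -1, read 1 -> (D,1)->write 1,move R,goto C. Now: state=C, head=0, tape[-3..1]=00100 (head:    ^)
Step 7: in state C at pos 0, read 0 -> (C,0)->write 0,move R,goto A. Now: state=A, head=1, tape[-3..2]=001000 (head:     ^)
Step 8: in state A at pos 1, read 0 -> (A,0)->write 1,move L,goto B. Now: state=B, head=0, tape[-3..2]=001010 (head:    ^)
Step 9: in state B at pos 0, read 0 -> (B,0)->write 1,move L,goto D. Now: state=D, head=-1, tape[-3..2]=001110 (head:   ^)
Step 10: in state D at pos -1, read 1 -> (D,1)->write 1,move R,goto C. Now: state=C, head=0, tape[-3..2]=001110 (head:    ^)
Step 11: in state C at pos 0, read 1 -> (C,1)->write 0,move L,goto D. Now: state=D, head=-1, tape[-3..2]=001010 (head:   ^)

Answer: D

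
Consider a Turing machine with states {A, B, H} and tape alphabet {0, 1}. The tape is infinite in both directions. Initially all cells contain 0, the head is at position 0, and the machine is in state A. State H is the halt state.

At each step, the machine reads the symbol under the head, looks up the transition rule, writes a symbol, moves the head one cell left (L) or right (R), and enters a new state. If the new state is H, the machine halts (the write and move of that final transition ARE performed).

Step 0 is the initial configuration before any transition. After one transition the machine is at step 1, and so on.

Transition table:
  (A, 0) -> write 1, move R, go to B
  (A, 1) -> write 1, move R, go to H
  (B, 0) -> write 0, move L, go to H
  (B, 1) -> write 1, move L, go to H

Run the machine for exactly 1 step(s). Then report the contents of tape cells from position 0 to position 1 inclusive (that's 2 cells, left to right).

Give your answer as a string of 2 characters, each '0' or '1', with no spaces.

Step 1: in state A at pos 0, read 0 -> (A,0)->write 1,move R,goto B. Now: state=B, head=1, tape[-1..2]=0100 (head:   ^)

Answer: 10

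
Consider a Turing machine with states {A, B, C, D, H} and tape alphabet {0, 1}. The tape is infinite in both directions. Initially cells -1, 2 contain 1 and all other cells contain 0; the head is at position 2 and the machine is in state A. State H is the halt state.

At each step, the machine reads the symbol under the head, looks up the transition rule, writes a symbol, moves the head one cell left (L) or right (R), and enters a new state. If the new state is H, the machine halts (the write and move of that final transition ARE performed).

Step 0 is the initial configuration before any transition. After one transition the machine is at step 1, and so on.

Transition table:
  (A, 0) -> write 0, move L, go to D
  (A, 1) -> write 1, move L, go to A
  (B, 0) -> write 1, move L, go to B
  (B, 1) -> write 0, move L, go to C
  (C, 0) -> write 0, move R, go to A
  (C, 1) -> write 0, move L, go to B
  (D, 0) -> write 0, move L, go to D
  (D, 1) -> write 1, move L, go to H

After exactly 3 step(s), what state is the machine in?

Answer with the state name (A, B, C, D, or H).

Step 1: in state A at pos 2, read 1 -> (A,1)->write 1,move L,goto A. Now: state=A, head=1, tape[-2..3]=010010 (head:    ^)
Step 2: in state A at pos 1, read 0 -> (A,0)->write 0,move L,goto D. Now: state=D, head=0, tape[-2..3]=010010 (head:   ^)
Step 3: in state D at pos 0, read 0 -> (D,0)->write 0,move L,goto D. Now: state=D, head=-1, tape[-2..3]=010010 (head:  ^)

Answer: D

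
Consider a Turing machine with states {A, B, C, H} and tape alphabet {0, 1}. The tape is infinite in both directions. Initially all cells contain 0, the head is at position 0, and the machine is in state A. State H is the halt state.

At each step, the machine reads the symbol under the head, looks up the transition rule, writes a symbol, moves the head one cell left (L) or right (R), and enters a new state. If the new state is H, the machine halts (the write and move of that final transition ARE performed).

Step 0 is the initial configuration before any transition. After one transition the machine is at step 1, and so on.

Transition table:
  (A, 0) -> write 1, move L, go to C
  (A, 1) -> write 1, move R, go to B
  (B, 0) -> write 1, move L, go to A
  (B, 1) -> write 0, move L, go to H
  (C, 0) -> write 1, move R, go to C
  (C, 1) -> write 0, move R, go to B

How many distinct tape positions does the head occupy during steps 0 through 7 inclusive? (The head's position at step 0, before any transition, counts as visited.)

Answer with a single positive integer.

Step 1: in state A at pos 0, read 0 -> (A,0)->write 1,move L,goto C. Now: state=C, head=-1, tape[-2..1]=0010 (head:  ^)
Step 2: in state C at pos -1, read 0 -> (C,0)->write 1,move R,goto C. Now: state=C, head=0, tape[-2..1]=0110 (head:   ^)
Step 3: in state C at pos 0, read 1 -> (C,1)->write 0,move R,goto B. Now: state=B, head=1, tape[-2..2]=01000 (head:    ^)
Step 4: in state B at pos 1, read 0 -> (B,0)->write 1,move L,goto A. Now: state=A, head=0, tape[-2..2]=01010 (head:   ^)
Step 5: in state A at pos 0, read 0 -> (A,0)->write 1,move L,goto C. Now: state=C, head=-1, tape[-2..2]=01110 (head:  ^)
Step 6: in state C at pos -1, read 1 -> (C,1)->write 0,move R,goto B. Now: state=B, head=0, tape[-2..2]=00110 (head:   ^)
Step 7: in state B at pos 0, read 1 -> (B,1)->write 0,move L,goto H. Now: state=H, head=-1, tape[-2..2]=00010 (head:  ^)
Head positions at steps 0..7: starting at 0, distinct positions visited = {-1, 0, 1} -> 3 position(s)

Answer: 3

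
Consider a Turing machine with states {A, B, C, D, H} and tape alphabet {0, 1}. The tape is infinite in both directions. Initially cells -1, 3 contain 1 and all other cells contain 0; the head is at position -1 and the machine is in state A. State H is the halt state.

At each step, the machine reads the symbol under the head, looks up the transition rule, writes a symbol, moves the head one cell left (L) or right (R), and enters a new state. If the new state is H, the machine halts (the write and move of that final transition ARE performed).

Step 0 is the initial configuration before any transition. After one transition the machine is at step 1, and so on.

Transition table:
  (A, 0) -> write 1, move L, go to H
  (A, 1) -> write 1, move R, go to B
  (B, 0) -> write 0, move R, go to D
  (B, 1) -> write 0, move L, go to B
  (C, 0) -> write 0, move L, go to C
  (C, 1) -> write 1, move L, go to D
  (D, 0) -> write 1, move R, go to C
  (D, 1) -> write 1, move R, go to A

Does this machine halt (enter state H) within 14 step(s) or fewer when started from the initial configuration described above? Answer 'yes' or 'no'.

Step 1: in state A at pos -1, read 1 -> (A,1)->write 1,move R,goto B. Now: state=B, head=0, tape[-2..4]=0100010 (head:   ^)
Step 2: in state B at pos 0, read 0 -> (B,0)->write 0,move R,goto D. Now: state=D, head=1, tape[-2..4]=0100010 (head:    ^)
Step 3: in state D at pos 1, read 0 -> (D,0)->write 1,move R,goto C. Now: state=C, head=2, tape[-2..4]=0101010 (head:     ^)
Step 4: in state C at pos 2, read 0 -> (C,0)->write 0,move L,goto C. Now: state=C, head=1, tape[-2..4]=0101010 (head:    ^)
Step 5: in state C at pos 1, read 1 -> (C,1)->write 1,move L,goto D. Now: state=D, head=0, tape[-2..4]=0101010 (head:   ^)
Step 6: in state D at pos 0, read 0 -> (D,0)->write 1,move R,goto C. Now: state=C, head=1, tape[-2..4]=0111010 (head:    ^)
Step 7: in state C at pos 1, read 1 -> (C,1)->write 1,move L,goto D. Now: state=D, head=0, tape[-2..4]=0111010 (head:   ^)
Step 8: in state D at pos 0, read 1 -> (D,1)->write 1,move R,goto A. Now: state=A, head=1, tape[-2..4]=0111010 (head:    ^)
Step 9: in state A at pos 1, read 1 -> (A,1)->write 1,move R,goto B. Now: state=B, head=2, tape[-2..4]=0111010 (head:     ^)
Step 10: in state B at pos 2, read 0 -> (B,0)->write 0,move R,goto D. Now: state=D, head=3, tape[-2..4]=0111010 (head:      ^)
Step 11: in state D at pos 3, read 1 -> (D,1)->write 1,move R,goto A. Now: state=A, head=4, tape[-2..5]=01110100 (head:       ^)
Step 12: in state A at pos 4, read 0 -> (A,0)->write 1,move L,goto H. Now: state=H, head=3, tape[-2..5]=01110110 (head:      ^)
State H reached at step 12; 12 <= 14 -> yes

Answer: yes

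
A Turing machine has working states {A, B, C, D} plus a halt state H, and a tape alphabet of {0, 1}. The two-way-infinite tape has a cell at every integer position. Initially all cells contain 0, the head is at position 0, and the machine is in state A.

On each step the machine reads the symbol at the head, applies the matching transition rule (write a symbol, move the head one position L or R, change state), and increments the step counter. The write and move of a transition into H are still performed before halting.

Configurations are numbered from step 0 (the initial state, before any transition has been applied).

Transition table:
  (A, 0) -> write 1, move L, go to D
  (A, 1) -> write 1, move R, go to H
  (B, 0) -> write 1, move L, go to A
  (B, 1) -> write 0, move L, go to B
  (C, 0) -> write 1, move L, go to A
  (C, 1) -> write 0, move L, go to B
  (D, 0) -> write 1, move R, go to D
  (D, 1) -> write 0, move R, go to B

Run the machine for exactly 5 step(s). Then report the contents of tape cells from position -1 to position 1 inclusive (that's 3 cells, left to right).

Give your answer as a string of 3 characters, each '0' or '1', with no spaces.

Answer: 111

Derivation:
Step 1: in state A at pos 0, read 0 -> (A,0)->write 1,move L,goto D. Now: state=D, head=-1, tape[-2..1]=0010 (head:  ^)
Step 2: in state D at pos -1, read 0 -> (D,0)->write 1,move R,goto D. Now: state=D, head=0, tape[-2..1]=0110 (head:   ^)
Step 3: in state D at pos 0, read 1 -> (D,1)->write 0,move R,goto B. Now: state=B, head=1, tape[-2..2]=01000 (head:    ^)
Step 4: in state B at pos 1, read 0 -> (B,0)->write 1,move L,goto A. Now: state=A, head=0, tape[-2..2]=01010 (head:   ^)
Step 5: in state A at pos 0, read 0 -> (A,0)->write 1,move L,goto D. Now: state=D, head=-1, tape[-2..2]=01110 (head:  ^)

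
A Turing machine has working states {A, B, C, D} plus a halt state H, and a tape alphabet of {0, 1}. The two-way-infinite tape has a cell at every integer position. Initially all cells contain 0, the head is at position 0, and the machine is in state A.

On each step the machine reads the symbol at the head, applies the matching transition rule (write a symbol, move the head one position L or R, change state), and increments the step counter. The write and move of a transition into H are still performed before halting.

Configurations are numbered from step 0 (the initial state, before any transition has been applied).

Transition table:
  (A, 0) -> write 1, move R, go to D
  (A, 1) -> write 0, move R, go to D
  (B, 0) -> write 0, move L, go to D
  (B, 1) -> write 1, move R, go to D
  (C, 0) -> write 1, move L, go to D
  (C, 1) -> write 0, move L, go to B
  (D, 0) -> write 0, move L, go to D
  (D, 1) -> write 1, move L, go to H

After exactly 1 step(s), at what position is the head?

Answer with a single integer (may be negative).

Answer: 1

Derivation:
Step 1: in state A at pos 0, read 0 -> (A,0)->write 1,move R,goto D. Now: state=D, head=1, tape[-1..2]=0100 (head:   ^)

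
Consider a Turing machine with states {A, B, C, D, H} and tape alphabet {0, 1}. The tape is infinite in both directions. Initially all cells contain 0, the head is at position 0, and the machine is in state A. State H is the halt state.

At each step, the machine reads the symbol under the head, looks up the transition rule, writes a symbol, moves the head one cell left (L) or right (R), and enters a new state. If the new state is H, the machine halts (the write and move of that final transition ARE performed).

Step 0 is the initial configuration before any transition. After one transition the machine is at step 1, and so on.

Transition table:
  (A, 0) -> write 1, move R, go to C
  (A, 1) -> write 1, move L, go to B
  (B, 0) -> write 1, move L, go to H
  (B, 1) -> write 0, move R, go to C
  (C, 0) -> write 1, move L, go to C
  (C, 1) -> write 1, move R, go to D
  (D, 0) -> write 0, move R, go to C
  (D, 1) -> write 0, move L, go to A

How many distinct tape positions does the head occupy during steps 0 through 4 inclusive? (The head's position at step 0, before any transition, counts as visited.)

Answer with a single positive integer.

Answer: 2

Derivation:
Step 1: in state A at pos 0, read 0 -> (A,0)->write 1,move R,goto C. Now: state=C, head=1, tape[-1..2]=0100 (head:   ^)
Step 2: in state C at pos 1, read 0 -> (C,0)->write 1,move L,goto C. Now: state=C, head=0, tape[-1..2]=0110 (head:  ^)
Step 3: in state C at pos 0, read 1 -> (C,1)->write 1,move R,goto D. Now: state=D, head=1, tape[-1..2]=0110 (head:   ^)
Step 4: in state D at pos 1, read 1 -> (D,1)->write 0,move L,goto A. Now: state=A, head=0, tape[-1..2]=0100 (head:  ^)
Head positions at steps 0..4: starting at 0, distinct positions visited = {0, 1} -> 2 position(s)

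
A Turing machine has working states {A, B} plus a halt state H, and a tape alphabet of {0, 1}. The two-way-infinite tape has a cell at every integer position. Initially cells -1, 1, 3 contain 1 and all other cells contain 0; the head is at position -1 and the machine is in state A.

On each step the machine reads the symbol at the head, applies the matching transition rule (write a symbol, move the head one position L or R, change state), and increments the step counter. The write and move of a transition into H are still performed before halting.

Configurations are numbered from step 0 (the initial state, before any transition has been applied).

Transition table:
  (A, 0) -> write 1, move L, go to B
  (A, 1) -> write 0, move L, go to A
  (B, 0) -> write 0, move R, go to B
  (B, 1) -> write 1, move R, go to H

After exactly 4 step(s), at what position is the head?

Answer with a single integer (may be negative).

Step 1: in state A at pos -1, read 1 -> (A,1)->write 0,move L,goto A. Now: state=A, head=-2, tape[-3..4]=00001010 (head:  ^)
Step 2: in state A at pos -2, read 0 -> (A,0)->write 1,move L,goto B. Now: state=B, head=-3, tape[-4..4]=001001010 (head:  ^)
Step 3: in state B at pos -3, read 0 -> (B,0)->write 0,move R,goto B. Now: state=B, head=-2, tape[-4..4]=001001010 (head:   ^)
Step 4: in state B at pos -2, read 1 -> (B,1)->write 1,move R,goto H. Now: state=H, head=-1, tape[-4..4]=001001010 (head:    ^)

Answer: -1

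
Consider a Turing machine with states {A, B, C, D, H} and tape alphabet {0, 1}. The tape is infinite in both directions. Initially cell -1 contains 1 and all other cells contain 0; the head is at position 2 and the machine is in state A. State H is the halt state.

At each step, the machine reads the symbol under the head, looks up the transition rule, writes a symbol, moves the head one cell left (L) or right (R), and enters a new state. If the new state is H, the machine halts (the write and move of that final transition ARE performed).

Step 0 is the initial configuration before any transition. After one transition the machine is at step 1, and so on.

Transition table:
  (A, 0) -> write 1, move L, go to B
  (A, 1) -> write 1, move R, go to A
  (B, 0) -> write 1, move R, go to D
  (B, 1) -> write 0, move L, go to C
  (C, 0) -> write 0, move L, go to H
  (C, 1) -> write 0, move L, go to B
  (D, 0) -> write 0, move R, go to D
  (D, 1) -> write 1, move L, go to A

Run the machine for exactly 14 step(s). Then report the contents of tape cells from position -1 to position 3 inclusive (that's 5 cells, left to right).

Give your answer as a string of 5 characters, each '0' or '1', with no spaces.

Answer: 11111

Derivation:
Step 1: in state A at pos 2, read 0 -> (A,0)->write 1,move L,goto B. Now: state=B, head=1, tape[-2..3]=010010 (head:    ^)
Step 2: in state B at pos 1, read 0 -> (B,0)->write 1,move R,goto D. Now: state=D, head=2, tape[-2..3]=010110 (head:     ^)
Step 3: in state D at pos 2, read 1 -> (D,1)->write 1,move L,goto A. Now: state=A, head=1, tape[-2..3]=010110 (head:    ^)
Step 4: in state A at pos 1, read 1 -> (A,1)->write 1,move R,goto A. Now: state=A, head=2, tape[-2..3]=010110 (head:     ^)
Step 5: in state A at pos 2, read 1 -> (A,1)->write 1,move R,goto A. Now: state=A, head=3, tape[-2..4]=0101100 (head:      ^)
Step 6: in state A at pos 3, read 0 -> (A,0)->write 1,move L,goto B. Now: state=B, head=2, tape[-2..4]=0101110 (head:     ^)
Step 7: in state B at pos 2, read 1 -> (B,1)->write 0,move L,goto C. Now: state=C, head=1, tape[-2..4]=0101010 (head:    ^)
Step 8: in state C at pos 1, read 1 -> (C,1)->write 0,move L,goto B. Now: state=B, head=0, tape[-2..4]=0100010 (head:   ^)
Step 9: in state B at pos 0, read 0 -> (B,0)->write 1,move R,goto D. Now: state=D, head=1, tape[-2..4]=0110010 (head:    ^)
Step 10: in state D at pos 1, read 0 -> (D,0)->write 0,move R,goto D. Now: state=D, head=2, tape[-2..4]=0110010 (head:     ^)
Step 11: in state D at pos 2, read 0 -> (D,0)->write 0,move R,goto D. Now: state=D, head=3, tape[-2..4]=0110010 (head:      ^)
Step 12: in state D at pos 3, read 1 -> (D,1)->write 1,move L,goto A. Now: state=A, head=2, tape[-2..4]=0110010 (head:     ^)
Step 13: in state A at pos 2, read 0 -> (A,0)->write 1,move L,goto B. Now: state=B, head=1, tape[-2..4]=0110110 (head:    ^)
Step 14: in state B at pos 1, read 0 -> (B,0)->write 1,move R,goto D. Now: state=D, head=2, tape[-2..4]=0111110 (head:     ^)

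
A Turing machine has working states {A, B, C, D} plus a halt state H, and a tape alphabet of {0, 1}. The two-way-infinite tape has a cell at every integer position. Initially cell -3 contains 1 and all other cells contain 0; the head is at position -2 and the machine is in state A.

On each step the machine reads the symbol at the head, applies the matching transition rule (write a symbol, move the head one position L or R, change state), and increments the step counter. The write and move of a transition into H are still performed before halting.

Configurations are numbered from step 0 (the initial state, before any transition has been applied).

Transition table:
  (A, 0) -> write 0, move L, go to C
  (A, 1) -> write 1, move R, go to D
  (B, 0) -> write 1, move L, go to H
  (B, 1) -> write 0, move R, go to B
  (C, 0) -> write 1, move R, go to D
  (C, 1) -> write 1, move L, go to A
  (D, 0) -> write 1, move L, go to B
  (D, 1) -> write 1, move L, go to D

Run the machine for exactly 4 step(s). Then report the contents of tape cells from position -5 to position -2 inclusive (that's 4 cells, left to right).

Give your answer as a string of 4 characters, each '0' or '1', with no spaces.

Answer: 1010

Derivation:
Step 1: in state A at pos -2, read 0 -> (A,0)->write 0,move L,goto C. Now: state=C, head=-3, tape[-4..-1]=0100 (head:  ^)
Step 2: in state C at pos -3, read 1 -> (C,1)->write 1,move L,goto A. Now: state=A, head=-4, tape[-5..-1]=00100 (head:  ^)
Step 3: in state A at pos -4, read 0 -> (A,0)->write 0,move L,goto C. Now: state=C, head=-5, tape[-6..-1]=000100 (head:  ^)
Step 4: in state C at pos -5, read 0 -> (C,0)->write 1,move R,goto D. Now: state=D, head=-4, tape[-6..-1]=010100 (head:   ^)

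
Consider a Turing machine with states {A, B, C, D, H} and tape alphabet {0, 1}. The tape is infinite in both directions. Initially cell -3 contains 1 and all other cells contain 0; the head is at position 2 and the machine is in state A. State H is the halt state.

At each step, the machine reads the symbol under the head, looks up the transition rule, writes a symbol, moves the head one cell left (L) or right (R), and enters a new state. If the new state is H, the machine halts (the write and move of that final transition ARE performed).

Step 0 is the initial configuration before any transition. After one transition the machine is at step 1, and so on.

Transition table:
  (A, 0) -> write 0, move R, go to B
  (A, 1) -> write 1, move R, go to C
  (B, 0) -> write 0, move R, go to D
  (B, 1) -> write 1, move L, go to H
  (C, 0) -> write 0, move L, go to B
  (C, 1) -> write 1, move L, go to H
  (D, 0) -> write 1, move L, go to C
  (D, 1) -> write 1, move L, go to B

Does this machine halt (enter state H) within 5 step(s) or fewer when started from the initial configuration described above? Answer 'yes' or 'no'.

Answer: no

Derivation:
Step 1: in state A at pos 2, read 0 -> (A,0)->write 0,move R,goto B. Now: state=B, head=3, tape[-4..4]=010000000 (head:        ^)
Step 2: in state B at pos 3, read 0 -> (B,0)->write 0,move R,goto D. Now: state=D, head=4, tape[-4..5]=0100000000 (head:         ^)
Step 3: in state D at pos 4, read 0 -> (D,0)->write 1,move L,goto C. Now: state=C, head=3, tape[-4..5]=0100000010 (head:        ^)
Step 4: in state C at pos 3, read 0 -> (C,0)->write 0,move L,goto B. Now: state=B, head=2, tape[-4..5]=0100000010 (head:       ^)
Step 5: in state B at pos 2, read 0 -> (B,0)->write 0,move R,goto D. Now: state=D, head=3, tape[-4..5]=0100000010 (head:        ^)
After 5 step(s): state = D (not H) -> not halted within 5 -> no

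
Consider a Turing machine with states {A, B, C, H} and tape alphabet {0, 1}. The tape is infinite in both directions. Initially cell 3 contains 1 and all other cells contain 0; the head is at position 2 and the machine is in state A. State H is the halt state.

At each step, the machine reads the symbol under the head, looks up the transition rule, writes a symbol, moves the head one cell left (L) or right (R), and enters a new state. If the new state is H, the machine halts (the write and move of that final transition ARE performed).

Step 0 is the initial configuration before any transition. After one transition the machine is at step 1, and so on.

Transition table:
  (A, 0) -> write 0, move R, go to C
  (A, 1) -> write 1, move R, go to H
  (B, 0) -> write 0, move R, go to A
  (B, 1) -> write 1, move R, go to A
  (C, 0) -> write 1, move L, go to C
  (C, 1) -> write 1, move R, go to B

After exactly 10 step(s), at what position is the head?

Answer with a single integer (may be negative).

Answer: 6

Derivation:
Step 1: in state A at pos 2, read 0 -> (A,0)->write 0,move R,goto C. Now: state=C, head=3, tape[1..4]=0010 (head:   ^)
Step 2: in state C at pos 3, read 1 -> (C,1)->write 1,move R,goto B. Now: state=B, head=4, tape[1..5]=00100 (head:    ^)
Step 3: in state B at pos 4, read 0 -> (B,0)->write 0,move R,goto A. Now: state=A, head=5, tape[1..6]=001000 (head:     ^)
Step 4: in state A at pos 5, read 0 -> (A,0)->write 0,move R,goto C. Now: state=C, head=6, tape[1..7]=0010000 (head:      ^)
Step 5: in state C at pos 6, read 0 -> (C,0)->write 1,move L,goto C. Now: state=C, head=5, tape[1..7]=0010010 (head:     ^)
Step 6: in state C at pos 5, read 0 -> (C,0)->write 1,move L,goto C. Now: state=C, head=4, tape[1..7]=0010110 (head:    ^)
Step 7: in state C at pos 4, read 0 -> (C,0)->write 1,move L,goto C. Now: state=C, head=3, tape[1..7]=0011110 (head:   ^)
Step 8: in state C at pos 3, read 1 -> (C,1)->write 1,move R,goto B. Now: state=B, head=4, tape[1..7]=0011110 (head:    ^)
Step 9: in state B at pos 4, read 1 -> (B,1)->write 1,move R,goto A. Now: state=A, head=5, tape[1..7]=0011110 (head:     ^)
Step 10: in state A at pos 5, read 1 -> (A,1)->write 1,move R,goto H. Now: state=H, head=6, tape[1..7]=0011110 (head:      ^)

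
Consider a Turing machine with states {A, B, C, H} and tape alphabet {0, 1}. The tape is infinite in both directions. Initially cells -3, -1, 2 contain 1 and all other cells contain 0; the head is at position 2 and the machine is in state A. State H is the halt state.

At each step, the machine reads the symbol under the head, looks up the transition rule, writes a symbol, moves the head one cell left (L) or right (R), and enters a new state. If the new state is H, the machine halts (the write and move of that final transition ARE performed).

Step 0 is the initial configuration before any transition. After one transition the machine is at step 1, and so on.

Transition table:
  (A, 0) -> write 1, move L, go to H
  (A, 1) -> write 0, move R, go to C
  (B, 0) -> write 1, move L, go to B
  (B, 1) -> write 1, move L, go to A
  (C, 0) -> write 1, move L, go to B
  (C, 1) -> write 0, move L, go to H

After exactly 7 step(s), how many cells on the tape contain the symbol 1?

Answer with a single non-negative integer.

Answer: 7

Derivation:
Step 1: in state A at pos 2, read 1 -> (A,1)->write 0,move R,goto C. Now: state=C, head=3, tape[-4..4]=010100000 (head:        ^)
Step 2: in state C at pos 3, read 0 -> (C,0)->write 1,move L,goto B. Now: state=B, head=2, tape[-4..4]=010100010 (head:       ^)
Step 3: in state B at pos 2, read 0 -> (B,0)->write 1,move L,goto B. Now: state=B, head=1, tape[-4..4]=010100110 (head:      ^)
Step 4: in state B at pos 1, read 0 -> (B,0)->write 1,move L,goto B. Now: state=B, head=0, tape[-4..4]=010101110 (head:     ^)
Step 5: in state B at pos 0, read 0 -> (B,0)->write 1,move L,goto B. Now: state=B, head=-1, tape[-4..4]=010111110 (head:    ^)
Step 6: in state B at pos -1, read 1 -> (B,1)->write 1,move L,goto A. Now: state=A, head=-2, tape[-4..4]=010111110 (head:   ^)
Step 7: in state A at pos -2, read 0 -> (A,0)->write 1,move L,goto H. Now: state=H, head=-3, tape[-4..4]=011111110 (head:  ^)
Cells containing 1 after step 7: {-3, -2, -1, 0, 1, 2, 3} -> 7 cell(s)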